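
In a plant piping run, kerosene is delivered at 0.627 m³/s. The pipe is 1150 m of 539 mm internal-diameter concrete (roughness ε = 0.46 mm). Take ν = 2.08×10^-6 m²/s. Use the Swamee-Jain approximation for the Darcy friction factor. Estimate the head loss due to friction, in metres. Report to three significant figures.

V = 4Q/(πD²) = 4·0.627/(π·0.539²) = 2.748 m/s
Re = VD/ν = 2.748·0.539/2.08×10^-6 = 7.12×10^5 → turbulent
ε/D = 0.46/539 = 8.53×10^-4
Swamee-Jain: f = 0.01948
h_f = f(L/D)V²/(2g) = 0.01948·(1150/0.539)·2.748²/(2·9.81) = 16.00 m

h_f ≈ 16.0 m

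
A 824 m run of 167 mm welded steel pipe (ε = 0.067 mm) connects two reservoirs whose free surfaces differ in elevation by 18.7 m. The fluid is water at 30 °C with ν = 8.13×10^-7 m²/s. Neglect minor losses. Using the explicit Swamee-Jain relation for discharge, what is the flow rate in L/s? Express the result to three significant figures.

Swamee-Jain (Type II): Q = -0.965·√(gD⁵h_f/L)·ln[ε/(3.7D) + √(3.17ν²L/(gD³h_f))]
√(gD⁵h_f/L) = √(9.81·0.167⁵·18.7/824) = 0.005378
ε/(3.7D) = 1.08×10^-4; √(3.17ν²L/(gD³h_f)) = 4.50×10^-5
Q = -0.965·0.005378·ln(1.534×10^-4) = 0.04558 m³/s
Check: V = 2.08 m/s, Re = 4.27×10^5, f = 0.01729, h_f = 18.8 m ≈ 18.7 m ✓

Q ≈ 45.6 L/s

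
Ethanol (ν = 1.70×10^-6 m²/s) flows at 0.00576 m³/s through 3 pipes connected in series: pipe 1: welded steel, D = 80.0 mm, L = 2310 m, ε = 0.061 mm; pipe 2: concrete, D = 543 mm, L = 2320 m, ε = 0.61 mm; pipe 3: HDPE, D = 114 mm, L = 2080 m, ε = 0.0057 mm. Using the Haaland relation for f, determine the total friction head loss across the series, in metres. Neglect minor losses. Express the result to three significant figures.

Pipe 1: V = 1.146 m/s, Re = 5.39×10^4, ε/D = 7.62×10^-4, f = 0.02279, h_1 = f(L/D)V²/2g = 44.05 m
Pipe 2: V = 0.02487 m/s, Re = 7940, ε/D = 0.00112, f = 0.03422, h_2 = f(L/D)V²/2g = 0.004611 m
Pipe 3: V = 0.5643 m/s, Re = 3.78×10^4, ε/D = 5.00×10^-5, f = 0.02219, h_3 = f(L/D)V²/2g = 6.570 m
Series → Q common, losses add: H = Σh = 50.62 m

H ≈ 50.6 m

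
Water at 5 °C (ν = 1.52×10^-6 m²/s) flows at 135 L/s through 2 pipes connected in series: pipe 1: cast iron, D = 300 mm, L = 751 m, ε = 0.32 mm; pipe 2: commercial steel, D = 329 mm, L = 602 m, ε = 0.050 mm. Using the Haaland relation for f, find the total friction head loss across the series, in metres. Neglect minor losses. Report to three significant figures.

H ≈ 13.2 m

Pipe 1: V = 1.910 m/s, Re = 3.77×10^5, ε/D = 0.00107, f = 0.02064, h_1 = f(L/D)V²/2g = 9.607 m
Pipe 2: V = 1.588 m/s, Re = 3.44×10^5, ε/D = 1.52×10^-4, f = 0.01542, h_2 = f(L/D)V²/2g = 3.627 m
Series → Q common, losses add: H = Σh = 13.23 m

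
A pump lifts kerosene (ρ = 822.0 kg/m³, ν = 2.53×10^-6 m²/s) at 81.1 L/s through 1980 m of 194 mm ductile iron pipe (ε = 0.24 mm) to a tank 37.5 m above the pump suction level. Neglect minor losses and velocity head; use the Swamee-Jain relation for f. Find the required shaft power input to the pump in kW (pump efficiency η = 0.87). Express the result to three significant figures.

P_shaft ≈ 93.0 kW

V = 4Q/(πD²) = 2.744 m/s; Re = 2.10×10^5; ε/D = 0.00124; f = 0.02202
h_f = f(L/D)V²/2g = 86.24 m
Total head H = z + h_f = 37.5 + 86.24 = 123.7 m
P_hyd = ρgQH = 822.0·9.81·0.0811·123.7 = 80.92 kW
P_shaft = P_hyd/η = 80.92/0.87 = 93.01 kW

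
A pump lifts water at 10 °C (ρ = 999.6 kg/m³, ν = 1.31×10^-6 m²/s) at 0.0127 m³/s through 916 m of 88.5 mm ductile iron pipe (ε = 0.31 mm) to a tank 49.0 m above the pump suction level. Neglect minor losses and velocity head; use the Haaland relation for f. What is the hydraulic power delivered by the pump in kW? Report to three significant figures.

V = 4Q/(πD²) = 2.065 m/s; Re = 1.39×10^5; ε/D = 0.00350; f = 0.02817
h_f = f(L/D)V²/2g = 63.34 m
Total head H = z + h_f = 49.0 + 63.34 = 112.3 m
P_hyd = ρgQH = 999.6·9.81·0.0127·112.3 = 13.99 kW

P_hyd ≈ 14.0 kW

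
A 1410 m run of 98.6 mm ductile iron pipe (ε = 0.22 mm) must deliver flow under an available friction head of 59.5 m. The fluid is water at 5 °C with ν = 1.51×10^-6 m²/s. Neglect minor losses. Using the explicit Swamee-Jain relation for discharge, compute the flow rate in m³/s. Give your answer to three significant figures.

Swamee-Jain (Type II): Q = -0.965·√(gD⁵h_f/L)·ln[ε/(3.7D) + √(3.17ν²L/(gD³h_f))]
√(gD⁵h_f/L) = √(9.81·0.0986⁵·59.5/1410) = 0.001964
ε/(3.7D) = 6.03×10^-4; √(3.17ν²L/(gD³h_f)) = 1.35×10^-4
Q = -0.965·0.001964·ln(7.380×10^-4) = 0.01367 m³/s
Check: V = 1.79 m/s, Re = 1.17×10^5, f = 0.02570, h_f = 60.0 m ≈ 59.5 m ✓

Q ≈ 0.0137 m³/s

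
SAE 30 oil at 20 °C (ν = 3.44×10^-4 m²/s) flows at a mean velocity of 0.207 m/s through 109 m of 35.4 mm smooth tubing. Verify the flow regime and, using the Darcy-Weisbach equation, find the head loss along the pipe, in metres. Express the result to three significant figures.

Re = VD/ν = 0.207·0.03540/3.44×10^-4 = 21.3 → laminar (Re < 2300)
f = 64/Re = 3.004
h_f = f(L/D)V²/(2g) = 3.004·(109/0.03540)·0.207²/(2·9.81) = 20.20 m

h_f ≈ 20.2 m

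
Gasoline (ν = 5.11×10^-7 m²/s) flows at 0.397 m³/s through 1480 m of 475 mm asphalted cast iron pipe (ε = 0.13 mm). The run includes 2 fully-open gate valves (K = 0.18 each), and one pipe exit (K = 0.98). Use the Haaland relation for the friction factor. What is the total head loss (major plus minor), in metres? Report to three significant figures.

H_L ≈ 12.3 m

V = 4Q/(πD²) = 2.240 m/s; V²/2g = 0.2558 m
Re = 2.08×10^6, ε/D = 2.74×10^-4 → f = 0.01502 (Haaland)
Major: h_f = f(L/D)·V²/2g = 0.01502·3116·0.2558 = 11.97 m
Minor: ΣK = 1.34; h_m = ΣK·V²/2g = 0.3428 m
Total H_L = 11.97 + 0.3428 = 12.31 m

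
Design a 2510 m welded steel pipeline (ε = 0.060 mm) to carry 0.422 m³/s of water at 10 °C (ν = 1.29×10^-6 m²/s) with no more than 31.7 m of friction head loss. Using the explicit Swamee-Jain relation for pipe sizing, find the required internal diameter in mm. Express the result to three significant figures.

Swamee-Jain (Type III): D = 0.66·[ε^1.25·(LQ²/(gh_f))^4.75 + ν·Q^9.4·(L/(gh_f))^5.2]^0.04
LQ²/(gh_f) = 1.437; L/(gh_f) = 8.071
Term 1 = ε^1.25·(…)^4.75 = 2.96×10^-5; Term 2 = ν·Q^9.4·(…)^5.2 = 2.02×10^-5
D = 0.66·(2.96×10^-5 + 2.02×10^-5)^0.04 = 0.4440 m = 444 mm
Check: V = 2.73 m/s, Re = 9.38×10^5, f = 0.01406, h_f = 30.1 m ≈ 31.7 m ✓

D ≈ 444 mm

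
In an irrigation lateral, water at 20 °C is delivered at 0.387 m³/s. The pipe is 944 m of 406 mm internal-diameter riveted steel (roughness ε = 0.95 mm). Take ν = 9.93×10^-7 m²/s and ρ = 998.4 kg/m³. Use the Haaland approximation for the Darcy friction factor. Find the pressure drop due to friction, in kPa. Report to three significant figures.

Δp ≈ 255 kPa

V = 4Q/(πD²) = 4·0.387/(π·0.406²) = 2.989 m/s
Re = VD/ν = 2.989·0.406/9.93×10^-7 = 1.22×10^6 → turbulent
ε/D = 0.95/406 = 0.00234
Haaland: f = 0.02460
h_f = f(L/D)V²/(2g) = 0.02460·(944/0.406)·2.989²/(2·9.81) = 26.05 m
Δp = ρg·h_f = 998.4·9.81·26.05 = 255.1 kPa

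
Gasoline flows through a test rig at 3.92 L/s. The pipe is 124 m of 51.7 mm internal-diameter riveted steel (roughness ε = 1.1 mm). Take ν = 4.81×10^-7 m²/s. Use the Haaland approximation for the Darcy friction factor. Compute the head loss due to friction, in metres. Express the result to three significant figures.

h_f ≈ 21.4 m

V = 4Q/(πD²) = 4·0.00392/(π·0.0517²) = 1.867 m/s
Re = VD/ν = 1.867·0.0517/4.81×10^-7 = 2.01×10^5 → turbulent
ε/D = 1.1/51.7 = 0.0213
Haaland: f = 0.05009
h_f = f(L/D)V²/(2g) = 0.05009·(124/0.0517)·1.867²/(2·9.81) = 21.35 m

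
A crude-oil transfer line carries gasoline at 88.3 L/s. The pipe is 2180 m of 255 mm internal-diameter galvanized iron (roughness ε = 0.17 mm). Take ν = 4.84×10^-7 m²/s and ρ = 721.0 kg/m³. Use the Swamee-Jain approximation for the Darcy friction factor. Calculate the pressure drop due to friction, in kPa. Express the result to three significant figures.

Δp ≈ 169 kPa

V = 4Q/(πD²) = 4·0.0883/(π·0.255²) = 1.729 m/s
Re = VD/ν = 1.729·0.255/4.84×10^-7 = 9.11×10^5 → turbulent
ε/D = 0.17/255 = 6.67×10^-4
Swamee-Jain: f = 0.01838
h_f = f(L/D)V²/(2g) = 0.01838·(2180/0.255)·1.729²/(2·9.81) = 23.94 m
Δp = ρg·h_f = 721.0·9.81·23.94 = 169.3 kPa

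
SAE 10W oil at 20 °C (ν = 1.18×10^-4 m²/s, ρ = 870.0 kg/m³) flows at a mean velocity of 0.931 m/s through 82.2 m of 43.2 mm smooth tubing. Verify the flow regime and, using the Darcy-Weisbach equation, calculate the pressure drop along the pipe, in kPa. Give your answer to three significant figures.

Δp ≈ 135 kPa

Re = VD/ν = 0.931·0.04320/1.18×10^-4 = 341 → laminar (Re < 2300)
f = 64/Re = 0.1878
h_f = f(L/D)V²/(2g) = 0.1878·(82.2/0.04320)·0.931²/(2·9.81) = 15.78 m
Δp = ρg·h_f = 870.0·9.81·15.78 = 134.7 kPa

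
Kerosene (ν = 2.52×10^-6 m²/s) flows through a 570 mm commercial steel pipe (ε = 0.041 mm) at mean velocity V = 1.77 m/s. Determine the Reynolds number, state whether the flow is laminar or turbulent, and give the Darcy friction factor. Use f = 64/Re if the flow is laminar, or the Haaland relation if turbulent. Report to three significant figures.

Re ≈ 4.00×10^5; turbulent; f ≈ 0.0144

Re = VD/ν = 1.770·0.570/2.52×10^-6 = 4.00×10^5
Re > 4000 → turbulent; ε/D = 7.19×10^-5
Haaland: f = 0.01436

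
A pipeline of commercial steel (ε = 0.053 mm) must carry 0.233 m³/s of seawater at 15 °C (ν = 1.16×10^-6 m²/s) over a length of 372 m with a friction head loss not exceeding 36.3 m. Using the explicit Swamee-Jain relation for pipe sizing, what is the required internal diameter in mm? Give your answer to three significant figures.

D ≈ 236 mm

Swamee-Jain (Type III): D = 0.66·[ε^1.25·(LQ²/(gh_f))^4.75 + ν·Q^9.4·(L/(gh_f))^5.2]^0.04
LQ²/(gh_f) = 0.05671; L/(gh_f) = 1.045
Term 1 = ε^1.25·(…)^4.75 = 5.44×10^-12; Term 2 = ν·Q^9.4·(…)^5.2 = 1.65×10^-12
D = 0.66·(5.44×10^-12 + 1.65×10^-12)^0.04 = 0.2363 m = 236 mm
Check: V = 5.31 m/s, Re = 1.08×10^6, f = 0.01497, h_f = 33.9 m ≈ 36.3 m ✓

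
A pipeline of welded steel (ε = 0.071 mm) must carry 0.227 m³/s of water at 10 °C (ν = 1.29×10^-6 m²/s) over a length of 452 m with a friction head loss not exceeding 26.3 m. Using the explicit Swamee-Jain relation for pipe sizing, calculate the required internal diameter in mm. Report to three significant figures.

D ≈ 262 mm

Swamee-Jain (Type III): D = 0.66·[ε^1.25·(LQ²/(gh_f))^4.75 + ν·Q^9.4·(L/(gh_f))^5.2]^0.04
LQ²/(gh_f) = 0.09027; L/(gh_f) = 1.752
Term 1 = ε^1.25·(…)^4.75 = 7.13×10^-11; Term 2 = ν·Q^9.4·(…)^5.2 = 2.11×10^-11
D = 0.66·(7.13×10^-11 + 2.11×10^-11)^0.04 = 0.2619 m = 262 mm
Check: V = 4.21 m/s, Re = 8.55×10^5, f = 0.01561, h_f = 24.4 m ≈ 26.3 m ✓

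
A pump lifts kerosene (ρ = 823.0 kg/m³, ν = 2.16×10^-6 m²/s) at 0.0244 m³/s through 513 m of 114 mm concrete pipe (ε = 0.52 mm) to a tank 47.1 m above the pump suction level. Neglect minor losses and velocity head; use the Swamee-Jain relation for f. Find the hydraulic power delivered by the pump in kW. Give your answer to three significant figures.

V = 4Q/(πD²) = 2.391 m/s; Re = 1.26×10^5; ε/D = 0.00456; f = 0.03056
h_f = f(L/D)V²/2g = 40.06 m
Total head H = z + h_f = 47.1 + 40.06 = 87.16 m
P_hyd = ρgQH = 823.0·9.81·0.0244·87.16 = 17.17 kW

P_hyd ≈ 17.2 kW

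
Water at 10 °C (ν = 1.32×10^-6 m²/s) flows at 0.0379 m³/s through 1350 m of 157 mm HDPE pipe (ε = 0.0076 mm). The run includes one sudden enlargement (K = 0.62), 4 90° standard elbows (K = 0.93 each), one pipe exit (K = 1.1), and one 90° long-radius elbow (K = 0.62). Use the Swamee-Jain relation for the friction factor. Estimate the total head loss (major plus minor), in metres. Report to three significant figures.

V = 4Q/(πD²) = 1.958 m/s; V²/2g = 0.1953 m
Re = 2.33×10^5, ε/D = 4.84×10^-5 → f = 0.01555 (Swamee-Jain)
Major: h_f = f(L/D)·V²/2g = 0.01555·8599·0.1953 = 26.13 m
Minor: ΣK = 6.06; h_m = ΣK·V²/2g = 1.184 m
Total H_L = 26.13 + 1.184 = 27.31 m

H_L ≈ 27.3 m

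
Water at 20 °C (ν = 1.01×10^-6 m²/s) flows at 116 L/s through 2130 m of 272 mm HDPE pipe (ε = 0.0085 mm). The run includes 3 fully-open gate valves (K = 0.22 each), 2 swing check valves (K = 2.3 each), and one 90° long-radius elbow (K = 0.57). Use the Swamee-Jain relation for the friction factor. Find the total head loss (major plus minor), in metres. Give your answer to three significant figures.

V = 4Q/(πD²) = 1.996 m/s; V²/2g = 0.2031 m
Re = 5.38×10^5, ε/D = 3.13×10^-5 → f = 0.01343 (Swamee-Jain)
Major: h_f = f(L/D)·V²/2g = 0.01343·7831·0.2031 = 21.36 m
Minor: ΣK = 5.83; h_m = ΣK·V²/2g = 1.184 m
Total H_L = 21.36 + 1.184 = 22.54 m

H_L ≈ 22.5 m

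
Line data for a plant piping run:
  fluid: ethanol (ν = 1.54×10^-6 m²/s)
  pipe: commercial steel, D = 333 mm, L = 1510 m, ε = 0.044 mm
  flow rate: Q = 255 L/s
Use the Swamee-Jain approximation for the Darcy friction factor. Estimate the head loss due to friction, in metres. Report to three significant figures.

h_f ≈ 28.7 m

V = 4Q/(πD²) = 4·0.255/(π·0.333²) = 2.928 m/s
Re = VD/ν = 2.928·0.333/1.54×10^-6 = 6.33×10^5 → turbulent
ε/D = 0.044/333 = 1.32×10^-4
Swamee-Jain: f = 0.01449
h_f = f(L/D)V²/(2g) = 0.01449·(1510/0.333)·2.928²/(2·9.81) = 28.71 m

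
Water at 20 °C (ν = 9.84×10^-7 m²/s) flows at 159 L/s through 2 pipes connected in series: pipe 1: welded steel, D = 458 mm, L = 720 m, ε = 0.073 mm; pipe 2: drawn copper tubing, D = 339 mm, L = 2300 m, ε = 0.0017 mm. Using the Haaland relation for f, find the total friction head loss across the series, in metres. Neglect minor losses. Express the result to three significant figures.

H ≈ 14.7 m

Pipe 1: V = 0.9651 m/s, Re = 4.49×10^5, ε/D = 1.59×10^-4, f = 0.01505, h_1 = f(L/D)V²/2g = 1.123 m
Pipe 2: V = 1.762 m/s, Re = 6.07×10^5, ε/D = 5.01×10^-6, f = 0.01268, h_2 = f(L/D)V²/2g = 13.61 m
Series → Q common, losses add: H = Σh = 14.74 m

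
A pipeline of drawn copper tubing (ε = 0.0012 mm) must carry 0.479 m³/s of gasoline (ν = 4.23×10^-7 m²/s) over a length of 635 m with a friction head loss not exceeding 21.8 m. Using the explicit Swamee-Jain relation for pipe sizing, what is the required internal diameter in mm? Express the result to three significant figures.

D ≈ 350 mm

Swamee-Jain (Type III): D = 0.66·[ε^1.25·(LQ²/(gh_f))^4.75 + ν·Q^9.4·(L/(gh_f))^5.2]^0.04
LQ²/(gh_f) = 0.6813; L/(gh_f) = 2.969
Term 1 = ε^1.25·(…)^4.75 = 6.42×10^-9; Term 2 = ν·Q^9.4·(…)^5.2 = 1.20×10^-7
D = 0.66·(6.42×10^-9 + 1.20×10^-7)^0.04 = 0.3496 m = 350 mm
Check: V = 4.99 m/s, Re = 4.12×10^6, f = 0.009478, h_f = 21.8 m ≈ 21.8 m ✓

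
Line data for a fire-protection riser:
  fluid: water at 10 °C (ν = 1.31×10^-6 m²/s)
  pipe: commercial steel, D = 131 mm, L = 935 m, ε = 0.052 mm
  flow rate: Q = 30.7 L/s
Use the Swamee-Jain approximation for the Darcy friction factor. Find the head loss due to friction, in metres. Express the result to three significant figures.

h_f ≈ 34.2 m

V = 4Q/(πD²) = 4·0.0307/(π·0.131²) = 2.278 m/s
Re = VD/ν = 2.278·0.131/1.31×10^-6 = 2.28×10^5 → turbulent
ε/D = 0.052/131 = 3.97×10^-4
Swamee-Jain: f = 0.01814
h_f = f(L/D)V²/(2g) = 0.01814·(935/0.131)·2.278²/(2·9.81) = 34.23 m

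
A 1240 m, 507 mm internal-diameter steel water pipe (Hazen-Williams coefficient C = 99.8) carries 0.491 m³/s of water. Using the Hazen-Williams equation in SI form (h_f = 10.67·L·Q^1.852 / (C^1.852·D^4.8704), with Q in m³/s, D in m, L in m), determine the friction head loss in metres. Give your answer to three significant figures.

h_f ≈ 19.2 m

h_f = 10.67·1240·0.491^1.852 / (99.8^1.852·0.507^4.8704) = 19.22 m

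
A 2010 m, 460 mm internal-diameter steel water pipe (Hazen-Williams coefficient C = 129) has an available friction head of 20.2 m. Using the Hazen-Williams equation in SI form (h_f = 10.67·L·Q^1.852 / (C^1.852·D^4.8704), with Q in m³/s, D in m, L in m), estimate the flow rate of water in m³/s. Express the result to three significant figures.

Q ≈ 0.389 m³/s

Rearranging: Q = [h_f·C^1.852·D^4.8704 / (10.67·L)]^(1/1.852)
Q = [20.2·129^1.852·0.460^4.8704 / (10.67·2010)]^0.540 = 0.3889 m³/s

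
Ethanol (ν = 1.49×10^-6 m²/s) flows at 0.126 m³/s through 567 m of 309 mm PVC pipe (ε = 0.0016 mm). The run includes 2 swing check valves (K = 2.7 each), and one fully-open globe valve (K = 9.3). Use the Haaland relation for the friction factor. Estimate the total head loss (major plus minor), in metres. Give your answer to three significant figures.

H_L ≈ 5.81 m

V = 4Q/(πD²) = 1.680 m/s; V²/2g = 0.1439 m
Re = 3.48×10^5, ε/D = 5.18×10^-6 → f = 0.01399 (Haaland)
Major: h_f = f(L/D)·V²/2g = 0.01399·1835·0.1439 = 3.695 m
Minor: ΣK = 14.7; h_m = ΣK·V²/2g = 2.115 m
Total H_L = 3.695 + 2.115 = 5.810 m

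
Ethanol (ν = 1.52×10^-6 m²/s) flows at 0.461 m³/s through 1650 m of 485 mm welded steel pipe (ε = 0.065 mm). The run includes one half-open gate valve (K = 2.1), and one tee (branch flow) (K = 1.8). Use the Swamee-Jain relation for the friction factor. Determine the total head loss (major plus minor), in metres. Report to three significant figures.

H_L ≈ 16.6 m

V = 4Q/(πD²) = 2.495 m/s; V²/2g = 0.3174 m
Re = 7.96×10^5, ε/D = 1.34×10^-4 → f = 0.01423 (Swamee-Jain)
Major: h_f = f(L/D)·V²/2g = 0.01423·3402·0.3174 = 15.36 m
Minor: ΣK = 3.90; h_m = ΣK·V²/2g = 1.238 m
Total H_L = 15.36 + 1.238 = 16.60 m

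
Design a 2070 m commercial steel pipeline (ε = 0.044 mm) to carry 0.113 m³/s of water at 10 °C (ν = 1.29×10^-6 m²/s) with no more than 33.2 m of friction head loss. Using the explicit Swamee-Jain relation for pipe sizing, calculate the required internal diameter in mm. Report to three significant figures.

D ≈ 255 mm

Swamee-Jain (Type III): D = 0.66·[ε^1.25·(LQ²/(gh_f))^4.75 + ν·Q^9.4·(L/(gh_f))^5.2]^0.04
LQ²/(gh_f) = 0.08116; L/(gh_f) = 6.356
Term 1 = ε^1.25·(…)^4.75 = 2.36×10^-11; Term 2 = ν·Q^9.4·(…)^5.2 = 2.43×10^-11
D = 0.66·(2.36×10^-11 + 2.43×10^-11)^0.04 = 0.2551 m = 255 mm
Check: V = 2.21 m/s, Re = 4.37×10^5, f = 0.01544, h_f = 31.2 m ≈ 33.2 m ✓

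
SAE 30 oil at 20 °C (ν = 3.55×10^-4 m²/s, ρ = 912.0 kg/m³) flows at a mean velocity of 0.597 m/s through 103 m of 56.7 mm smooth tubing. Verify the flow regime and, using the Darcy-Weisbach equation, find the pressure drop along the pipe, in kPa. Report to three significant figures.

Re = VD/ν = 0.597·0.05670/3.55×10^-4 = 95.4 → laminar (Re < 2300)
f = 64/Re = 0.6712
h_f = f(L/D)V²/(2g) = 0.6712·(103/0.05670)·0.597²/(2·9.81) = 22.15 m
Δp = ρg·h_f = 912.0·9.81·22.15 = 198.2 kPa

Δp ≈ 198 kPa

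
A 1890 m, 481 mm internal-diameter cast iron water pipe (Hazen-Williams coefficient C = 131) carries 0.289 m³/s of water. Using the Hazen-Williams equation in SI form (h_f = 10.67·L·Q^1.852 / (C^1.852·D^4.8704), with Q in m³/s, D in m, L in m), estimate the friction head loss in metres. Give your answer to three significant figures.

h_f ≈ 8.57 m

h_f = 10.67·1890·0.289^1.852 / (131^1.852·0.481^4.8704) = 8.572 m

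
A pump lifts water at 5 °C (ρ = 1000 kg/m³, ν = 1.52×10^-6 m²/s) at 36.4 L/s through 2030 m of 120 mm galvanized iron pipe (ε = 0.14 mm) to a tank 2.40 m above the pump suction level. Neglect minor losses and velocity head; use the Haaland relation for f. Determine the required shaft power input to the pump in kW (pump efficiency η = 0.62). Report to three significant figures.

P_shaft ≈ 111 kW

V = 4Q/(πD²) = 3.218 m/s; Re = 2.54×10^5; ε/D = 0.00117; f = 0.02133
h_f = f(L/D)V²/2g = 190.5 m
Total head H = z + h_f = 2.40 + 190.5 = 192.9 m
P_hyd = ρgQH = 1000·9.81·0.0364·192.9 = 68.88 kW
P_shaft = P_hyd/η = 68.88/0.62 = 111.1 kW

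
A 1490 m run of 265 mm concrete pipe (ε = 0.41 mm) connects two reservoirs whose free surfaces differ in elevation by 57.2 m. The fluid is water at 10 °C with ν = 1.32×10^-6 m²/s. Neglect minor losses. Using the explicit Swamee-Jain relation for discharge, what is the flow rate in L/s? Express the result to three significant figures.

Swamee-Jain (Type II): Q = -0.965·√(gD⁵h_f/L)·ln[ε/(3.7D) + √(3.17ν²L/(gD³h_f))]
√(gD⁵h_f/L) = √(9.81·0.265⁵·57.2/1490) = 0.02218
ε/(3.7D) = 4.18×10^-4; √(3.17ν²L/(gD³h_f)) = 2.81×10^-5
Q = -0.965·0.02218·ln(4.462×10^-4) = 0.1652 m³/s
Check: V = 2.99 m/s, Re = 6.01×10^5, f = 0.02237, h_f = 57.5 m ≈ 57.2 m ✓

Q ≈ 165 L/s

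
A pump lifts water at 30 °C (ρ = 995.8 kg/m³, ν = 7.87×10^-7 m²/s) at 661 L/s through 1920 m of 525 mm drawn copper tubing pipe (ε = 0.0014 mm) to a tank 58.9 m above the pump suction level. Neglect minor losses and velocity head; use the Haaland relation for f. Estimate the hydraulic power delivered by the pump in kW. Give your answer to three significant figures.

V = 4Q/(πD²) = 3.053 m/s; Re = 2.04×10^6; ε/D = 2.67×10^-6; f = 0.01039
h_f = f(L/D)V²/2g = 18.05 m
Total head H = z + h_f = 58.9 + 18.05 = 76.95 m
P_hyd = ρgQH = 995.8·9.81·0.661·76.95 = 496.9 kW

P_hyd ≈ 497 kW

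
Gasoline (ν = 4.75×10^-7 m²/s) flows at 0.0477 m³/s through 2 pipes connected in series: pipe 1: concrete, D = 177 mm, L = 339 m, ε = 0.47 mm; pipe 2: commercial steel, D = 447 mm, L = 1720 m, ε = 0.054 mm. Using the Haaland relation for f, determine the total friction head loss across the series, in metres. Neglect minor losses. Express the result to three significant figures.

Pipe 1: V = 1.939 m/s, Re = 7.22×10^5, ε/D = 0.00266, f = 0.02553, h_1 = f(L/D)V²/2g = 9.364 m
Pipe 2: V = 0.3040 m/s, Re = 2.86×10^5, ε/D = 1.21×10^-4, f = 0.01551, h_2 = f(L/D)V²/2g = 0.2810 m
Series → Q common, losses add: H = Σh = 9.645 m

H ≈ 9.65 m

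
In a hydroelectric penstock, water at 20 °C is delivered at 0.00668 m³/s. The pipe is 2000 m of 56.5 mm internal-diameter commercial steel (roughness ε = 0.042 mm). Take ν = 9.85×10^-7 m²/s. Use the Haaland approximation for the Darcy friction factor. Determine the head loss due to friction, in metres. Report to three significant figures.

V = 4Q/(πD²) = 4·0.00668/(π·0.0565²) = 2.664 m/s
Re = VD/ν = 2.664·0.0565/9.85×10^-7 = 1.53×10^5 → turbulent
ε/D = 0.042/56.5 = 7.43×10^-4
Haaland: f = 0.02022
h_f = f(L/D)V²/(2g) = 0.02022·(2000/0.0565)·2.664²/(2·9.81) = 259.0 m

h_f ≈ 259 m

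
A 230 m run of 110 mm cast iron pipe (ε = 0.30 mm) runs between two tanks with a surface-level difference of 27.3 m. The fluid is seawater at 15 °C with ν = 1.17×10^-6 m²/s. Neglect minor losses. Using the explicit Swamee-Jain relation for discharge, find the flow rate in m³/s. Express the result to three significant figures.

Swamee-Jain (Type II): Q = -0.965·√(gD⁵h_f/L)·ln[ε/(3.7D) + √(3.17ν²L/(gD³h_f))]
√(gD⁵h_f/L) = √(9.81·0.110⁵·27.3/230) = 0.004330
ε/(3.7D) = 7.37×10^-4; √(3.17ν²L/(gD³h_f)) = 5.29×10^-5
Q = -0.965·0.004330·ln(7.900×10^-4) = 0.02985 m³/s
Check: V = 3.14 m/s, Re = 2.95×10^5, f = 0.02612, h_f = 27.5 m ≈ 27.3 m ✓

Q ≈ 0.0299 m³/s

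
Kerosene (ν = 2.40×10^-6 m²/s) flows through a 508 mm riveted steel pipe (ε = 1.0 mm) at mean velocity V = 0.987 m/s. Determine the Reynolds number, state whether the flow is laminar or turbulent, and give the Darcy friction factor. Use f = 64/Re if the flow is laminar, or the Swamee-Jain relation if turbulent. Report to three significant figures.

Re = VD/ν = 0.9870·0.508/2.40×10^-6 = 2.09×10^5
Re > 4000 → turbulent; ε/D = 0.00197
Swamee-Jain: f = 0.02436

Re ≈ 2.09×10^5; turbulent; f ≈ 0.0244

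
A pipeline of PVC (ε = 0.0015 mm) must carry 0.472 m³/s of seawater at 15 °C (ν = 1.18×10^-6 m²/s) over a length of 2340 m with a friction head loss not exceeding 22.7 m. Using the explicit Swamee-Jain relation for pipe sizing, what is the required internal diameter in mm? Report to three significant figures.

Swamee-Jain (Type III): D = 0.66·[ε^1.25·(LQ²/(gh_f))^4.75 + ν·Q^9.4·(L/(gh_f))^5.2]^0.04
LQ²/(gh_f) = 2.341; L/(gh_f) = 10.51
Term 1 = ε^1.25·(…)^4.75 = 2.98×10^-6; Term 2 = ν·Q^9.4·(…)^5.2 = 2.08×10^-4
D = 0.66·(2.98×10^-6 + 2.08×10^-4)^0.04 = 0.4705 m = 470 mm
Check: V = 2.71 m/s, Re = 1.08×10^6, f = 0.01154, h_f = 21.6 m ≈ 22.7 m ✓

D ≈ 470 mm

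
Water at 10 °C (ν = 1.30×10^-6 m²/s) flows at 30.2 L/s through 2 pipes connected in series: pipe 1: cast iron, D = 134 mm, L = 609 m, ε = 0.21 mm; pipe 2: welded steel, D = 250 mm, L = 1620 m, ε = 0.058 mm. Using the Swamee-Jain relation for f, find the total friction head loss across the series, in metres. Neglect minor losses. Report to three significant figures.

Pipe 1: V = 2.141 m/s, Re = 2.21×10^5, ε/D = 0.00157, f = 0.02309, h_1 = f(L/D)V²/2g = 24.53 m
Pipe 2: V = 0.6152 m/s, Re = 1.18×10^5, ε/D = 2.32×10^-4, f = 0.01866, h_2 = f(L/D)V²/2g = 2.333 m
Series → Q common, losses add: H = Σh = 26.86 m

H ≈ 26.9 m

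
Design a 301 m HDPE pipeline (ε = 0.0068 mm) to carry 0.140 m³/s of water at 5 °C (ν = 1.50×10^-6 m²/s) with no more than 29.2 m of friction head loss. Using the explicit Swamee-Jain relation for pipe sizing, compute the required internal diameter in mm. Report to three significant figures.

Swamee-Jain (Type III): D = 0.66·[ε^1.25·(LQ²/(gh_f))^4.75 + ν·Q^9.4·(L/(gh_f))^5.2]^0.04
LQ²/(gh_f) = 0.02060; L/(gh_f) = 1.051
Term 1 = ε^1.25·(…)^4.75 = 3.40×10^-15; Term 2 = ν·Q^9.4·(…)^5.2 = 1.83×10^-14
D = 0.66·(3.40×10^-15 + 1.83×10^-14)^0.04 = 0.1875 m = 187 mm
Check: V = 5.07 m/s, Re = 6.34×10^5, f = 0.01319, h_f = 27.7 m ≈ 29.2 m ✓

D ≈ 187 mm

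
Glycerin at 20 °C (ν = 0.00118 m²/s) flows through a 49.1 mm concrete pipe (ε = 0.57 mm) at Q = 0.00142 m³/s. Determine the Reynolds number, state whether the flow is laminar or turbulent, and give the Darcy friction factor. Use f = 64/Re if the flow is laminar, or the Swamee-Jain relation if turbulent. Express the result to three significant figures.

Re ≈ 31.2; laminar; f = 64/Re ≈ 2.05

V = 4Q/(πD²) = 0.7500 m/s
Re = VD/ν = 0.7500·0.0491/0.00118 = 31.2
Re < 2300 → laminar → f = 64/Re = 2.051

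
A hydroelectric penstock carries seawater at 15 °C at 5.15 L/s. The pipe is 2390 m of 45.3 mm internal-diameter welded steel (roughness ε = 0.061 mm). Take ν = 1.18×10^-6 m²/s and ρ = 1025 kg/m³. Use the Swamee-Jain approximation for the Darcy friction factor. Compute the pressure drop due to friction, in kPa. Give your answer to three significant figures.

V = 4Q/(πD²) = 4·0.00515/(π·0.0453²) = 3.195 m/s
Re = VD/ν = 3.195·0.0453/1.18×10^-6 = 1.23×10^5 → turbulent
ε/D = 0.061/45.3 = 0.00135
Swamee-Jain: f = 0.02312
h_f = f(L/D)V²/(2g) = 0.02312·(2390/0.0453)·3.195²/(2·9.81) = 634.8 m
Δp = ρg·h_f = 1025·9.81·634.8 = 6383 kPa

Δp ≈ 6380 kPa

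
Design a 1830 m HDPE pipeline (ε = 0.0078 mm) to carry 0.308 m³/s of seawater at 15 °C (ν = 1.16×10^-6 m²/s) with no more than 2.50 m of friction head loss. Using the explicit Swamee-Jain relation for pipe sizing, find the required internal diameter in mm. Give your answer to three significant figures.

D ≈ 603 mm

Swamee-Jain (Type III): D = 0.66·[ε^1.25·(LQ²/(gh_f))^4.75 + ν·Q^9.4·(L/(gh_f))^5.2]^0.04
LQ²/(gh_f) = 7.079; L/(gh_f) = 74.62
Term 1 = ε^1.25·(…)^4.75 = 0.00449; Term 2 = ν·Q^9.4·(…)^5.2 = 0.0990
D = 0.66·(0.00449 + 0.0990)^0.04 = 0.6028 m = 603 mm
Check: V = 1.08 m/s, Re = 5.61×10^5, f = 0.01305, h_f = 2.35 m ≈ 2.50 m ✓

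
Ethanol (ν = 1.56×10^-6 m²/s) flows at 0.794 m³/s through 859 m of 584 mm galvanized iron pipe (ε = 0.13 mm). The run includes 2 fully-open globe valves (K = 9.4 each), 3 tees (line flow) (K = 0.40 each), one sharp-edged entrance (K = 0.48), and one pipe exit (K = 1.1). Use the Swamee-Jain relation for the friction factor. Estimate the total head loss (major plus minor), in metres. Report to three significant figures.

H_L ≈ 19.5 m

V = 4Q/(πD²) = 2.964 m/s; V²/2g = 0.4478 m
Re = 1.11×10^6, ε/D = 2.23×10^-4 → f = 0.01493 (Swamee-Jain)
Major: h_f = f(L/D)·V²/2g = 0.01493·1471·0.4478 = 9.836 m
Minor: ΣK = 21.6; h_m = ΣK·V²/2g = 9.664 m
Total H_L = 9.836 + 9.664 = 19.50 m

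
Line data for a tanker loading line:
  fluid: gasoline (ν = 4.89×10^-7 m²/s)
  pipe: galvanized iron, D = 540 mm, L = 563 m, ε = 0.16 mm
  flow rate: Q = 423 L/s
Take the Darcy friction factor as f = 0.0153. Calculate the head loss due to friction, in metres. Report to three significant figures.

h_f ≈ 2.77 m

V = 4Q/(πD²) = 4·0.423/(π·0.540²) = 1.847 m/s
h_f = f(L/D)V²/(2g) = 0.01530·(563/0.540)·1.847²/(2·9.81) = 2.774 m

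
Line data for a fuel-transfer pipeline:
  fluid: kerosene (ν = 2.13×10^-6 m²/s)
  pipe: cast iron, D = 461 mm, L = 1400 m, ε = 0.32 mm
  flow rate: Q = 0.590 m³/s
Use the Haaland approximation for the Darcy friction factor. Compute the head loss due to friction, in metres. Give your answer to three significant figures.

V = 4Q/(πD²) = 4·0.590/(π·0.461²) = 3.535 m/s
Re = VD/ν = 3.535·0.461/2.13×10^-6 = 7.65×10^5 → turbulent
ε/D = 0.32/461 = 6.94×10^-4
Haaland: f = 0.01849
h_f = f(L/D)V²/(2g) = 0.01849·(1400/0.461)·3.535²/(2·9.81) = 35.75 m

h_f ≈ 35.8 m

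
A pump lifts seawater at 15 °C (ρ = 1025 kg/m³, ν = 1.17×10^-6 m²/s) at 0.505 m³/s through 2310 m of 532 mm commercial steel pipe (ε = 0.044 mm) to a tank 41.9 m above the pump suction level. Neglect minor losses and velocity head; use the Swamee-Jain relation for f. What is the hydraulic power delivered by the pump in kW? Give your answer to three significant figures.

V = 4Q/(πD²) = 2.272 m/s; Re = 1.03×10^6; ε/D = 8.27×10^-5; f = 0.01320
h_f = f(L/D)V²/2g = 15.08 m
Total head H = z + h_f = 41.9 + 15.08 = 56.98 m
P_hyd = ρgQH = 1025·9.81·0.505·56.98 = 289.4 kW

P_hyd ≈ 289 kW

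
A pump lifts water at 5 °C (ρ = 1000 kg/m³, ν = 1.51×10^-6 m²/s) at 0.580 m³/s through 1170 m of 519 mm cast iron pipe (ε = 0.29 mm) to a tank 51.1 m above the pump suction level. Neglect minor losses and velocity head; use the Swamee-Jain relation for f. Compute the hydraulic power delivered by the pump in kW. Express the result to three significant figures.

V = 4Q/(πD²) = 2.742 m/s; Re = 9.42×10^5; ε/D = 5.59×10^-4; f = 0.01771
h_f = f(L/D)V²/2g = 15.30 m
Total head H = z + h_f = 51.1 + 15.30 = 66.40 m
P_hyd = ρgQH = 1000·9.81·0.580·66.40 = 377.8 kW

P_hyd ≈ 378 kW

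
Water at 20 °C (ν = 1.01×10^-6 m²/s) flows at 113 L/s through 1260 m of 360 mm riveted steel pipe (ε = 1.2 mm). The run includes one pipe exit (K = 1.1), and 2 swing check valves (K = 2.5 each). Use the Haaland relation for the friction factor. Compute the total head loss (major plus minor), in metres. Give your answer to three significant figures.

H_L ≈ 6.38 m

V = 4Q/(πD²) = 1.110 m/s; V²/2g = 0.06282 m
Re = 3.96×10^5, ε/D = 0.00333 → f = 0.02730 (Haaland)
Major: h_f = f(L/D)·V²/2g = 0.02730·3500·0.06282 = 6.002 m
Minor: ΣK = 6.10; h_m = ΣK·V²/2g = 0.3832 m
Total H_L = 6.002 + 0.3832 = 6.385 m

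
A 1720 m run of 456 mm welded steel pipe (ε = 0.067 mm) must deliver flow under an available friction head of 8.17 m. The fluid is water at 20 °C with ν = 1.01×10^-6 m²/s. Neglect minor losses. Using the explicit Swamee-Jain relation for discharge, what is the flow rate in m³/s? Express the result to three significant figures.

Q ≈ 0.281 m³/s

Swamee-Jain (Type II): Q = -0.965·√(gD⁵h_f/L)·ln[ε/(3.7D) + √(3.17ν²L/(gD³h_f))]
√(gD⁵h_f/L) = √(9.81·0.456⁵·8.17/1720) = 0.03031
ε/(3.7D) = 3.97×10^-5; √(3.17ν²L/(gD³h_f)) = 2.71×10^-5
Q = -0.965·0.03031·ln(6.676×10^-5) = 0.2812 m³/s
Check: V = 1.72 m/s, Re = 7.77×10^5, f = 0.01441, h_f = 8.21 m ≈ 8.17 m ✓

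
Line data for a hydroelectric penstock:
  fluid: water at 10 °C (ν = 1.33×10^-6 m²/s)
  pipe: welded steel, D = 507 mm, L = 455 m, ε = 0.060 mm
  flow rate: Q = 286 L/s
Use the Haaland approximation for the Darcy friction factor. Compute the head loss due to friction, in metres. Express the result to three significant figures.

V = 4Q/(πD²) = 4·0.286/(π·0.507²) = 1.417 m/s
Re = VD/ν = 1.417·0.507/1.33×10^-6 = 5.40×10^5 → turbulent
ε/D = 0.060/507 = 1.18×10^-4
Haaland: f = 0.01435
h_f = f(L/D)V²/(2g) = 0.01435·(455/0.507)·1.417²/(2·9.81) = 1.317 m

h_f ≈ 1.32 m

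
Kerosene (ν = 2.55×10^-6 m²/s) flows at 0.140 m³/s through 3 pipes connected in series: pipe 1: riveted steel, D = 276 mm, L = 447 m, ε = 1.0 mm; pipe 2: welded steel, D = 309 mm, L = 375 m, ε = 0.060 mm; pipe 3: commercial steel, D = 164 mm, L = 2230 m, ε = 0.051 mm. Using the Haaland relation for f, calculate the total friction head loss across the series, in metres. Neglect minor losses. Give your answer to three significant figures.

H ≈ 516 m

Pipe 1: V = 2.340 m/s, Re = 2.53×10^5, ε/D = 0.00362, f = 0.02809, h_1 = f(L/D)V²/2g = 12.70 m
Pipe 2: V = 1.867 m/s, Re = 2.26×10^5, ε/D = 1.94×10^-4, f = 0.01657, h_2 = f(L/D)V²/2g = 3.571 m
Pipe 3: V = 6.628 m/s, Re = 4.26×10^5, ε/D = 3.11×10^-4, f = 0.01642, h_3 = f(L/D)V²/2g = 499.7 m
Series → Q common, losses add: H = Σh = 516.0 m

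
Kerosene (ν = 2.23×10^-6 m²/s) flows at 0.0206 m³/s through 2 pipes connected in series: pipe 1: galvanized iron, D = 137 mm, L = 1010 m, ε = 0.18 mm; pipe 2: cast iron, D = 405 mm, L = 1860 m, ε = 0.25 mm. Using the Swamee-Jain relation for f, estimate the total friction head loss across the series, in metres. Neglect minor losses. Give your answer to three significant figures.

Pipe 1: V = 1.397 m/s, Re = 8.59×10^4, ε/D = 0.00131, f = 0.02368, h_1 = f(L/D)V²/2g = 17.38 m
Pipe 2: V = 0.1599 m/s, Re = 2.90×10^4, ε/D = 6.17×10^-4, f = 0.02530, h_2 = f(L/D)V²/2g = 0.1515 m
Series → Q common, losses add: H = Σh = 17.53 m

H ≈ 17.5 m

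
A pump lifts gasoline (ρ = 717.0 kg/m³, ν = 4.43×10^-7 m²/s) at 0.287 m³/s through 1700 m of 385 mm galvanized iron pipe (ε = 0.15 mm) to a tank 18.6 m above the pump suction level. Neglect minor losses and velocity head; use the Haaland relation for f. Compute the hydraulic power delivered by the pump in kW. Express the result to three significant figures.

P_hyd ≈ 82.0 kW

V = 4Q/(πD²) = 2.465 m/s; Re = 2.14×10^6; ε/D = 3.90×10^-4; f = 0.01609
h_f = f(L/D)V²/2g = 22.00 m
Total head H = z + h_f = 18.6 + 22.00 = 40.60 m
P_hyd = ρgQH = 717.0·9.81·0.287·40.60 = 81.97 kW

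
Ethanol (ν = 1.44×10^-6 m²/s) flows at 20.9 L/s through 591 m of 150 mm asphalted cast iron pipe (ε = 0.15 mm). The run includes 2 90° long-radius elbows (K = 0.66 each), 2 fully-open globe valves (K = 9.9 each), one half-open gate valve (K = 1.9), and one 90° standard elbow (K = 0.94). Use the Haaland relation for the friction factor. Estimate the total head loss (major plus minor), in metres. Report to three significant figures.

H_L ≈ 7.77 m

V = 4Q/(πD²) = 1.183 m/s; V²/2g = 0.07129 m
Re = 1.23×10^5, ε/D = 0.00100 → f = 0.02159 (Haaland)
Major: h_f = f(L/D)·V²/2g = 0.02159·3940·0.07129 = 6.064 m
Minor: ΣK = 24.0; h_m = ΣK·V²/2g = 1.708 m
Total H_L = 6.064 + 1.708 = 7.772 m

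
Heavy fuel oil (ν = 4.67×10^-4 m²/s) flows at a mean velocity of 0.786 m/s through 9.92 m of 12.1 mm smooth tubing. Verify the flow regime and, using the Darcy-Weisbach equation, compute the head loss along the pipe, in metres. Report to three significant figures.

Re = VD/ν = 0.786·0.01210/4.67×10^-4 = 20.4 → laminar (Re < 2300)
f = 64/Re = 3.143
h_f = f(L/D)V²/(2g) = 3.143·(9.92/0.01210)·0.786²/(2·9.81) = 81.13 m

h_f ≈ 81.1 m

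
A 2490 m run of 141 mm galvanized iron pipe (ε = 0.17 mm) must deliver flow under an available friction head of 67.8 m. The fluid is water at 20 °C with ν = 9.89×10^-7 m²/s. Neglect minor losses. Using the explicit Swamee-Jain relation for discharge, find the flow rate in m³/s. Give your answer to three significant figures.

Q ≈ 0.0292 m³/s

Swamee-Jain (Type II): Q = -0.965·√(gD⁵h_f/L)·ln[ε/(3.7D) + √(3.17ν²L/(gD³h_f))]
√(gD⁵h_f/L) = √(9.81·0.141⁵·67.8/2490) = 0.003858
ε/(3.7D) = 3.26×10^-4; √(3.17ν²L/(gD³h_f)) = 6.43×10^-5
Q = -0.965·0.003858·ln(3.902×10^-4) = 0.02922 m³/s
Check: V = 1.87 m/s, Re = 2.67×10^5, f = 0.02166, h_f = 68.3 m ≈ 67.8 m ✓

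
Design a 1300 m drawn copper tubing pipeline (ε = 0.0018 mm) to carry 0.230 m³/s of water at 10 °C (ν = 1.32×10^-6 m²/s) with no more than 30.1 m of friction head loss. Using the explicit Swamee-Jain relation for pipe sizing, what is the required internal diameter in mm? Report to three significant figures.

D ≈ 301 mm

Swamee-Jain (Type III): D = 0.66·[ε^1.25·(LQ²/(gh_f))^4.75 + ν·Q^9.4·(L/(gh_f))^5.2]^0.04
LQ²/(gh_f) = 0.2329; L/(gh_f) = 4.403
Term 1 = ε^1.25·(…)^4.75 = 6.50×10^-11; Term 2 = ν·Q^9.4·(…)^5.2 = 2.94×10^-9
D = 0.66·(6.50×10^-11 + 2.94×10^-9)^0.04 = 0.3011 m = 301 mm
Check: V = 3.23 m/s, Re = 7.37×10^5, f = 0.01235, h_f = 28.4 m ≈ 30.1 m ✓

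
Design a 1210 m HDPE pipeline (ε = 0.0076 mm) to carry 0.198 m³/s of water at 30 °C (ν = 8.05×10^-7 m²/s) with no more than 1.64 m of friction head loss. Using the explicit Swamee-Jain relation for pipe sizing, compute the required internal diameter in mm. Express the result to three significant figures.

Swamee-Jain (Type III): D = 0.66·[ε^1.25·(LQ²/(gh_f))^4.75 + ν·Q^9.4·(L/(gh_f))^5.2]^0.04
LQ²/(gh_f) = 2.949; L/(gh_f) = 75.21
Term 1 = ε^1.25·(…)^4.75 = 6.79×10^-5; Term 2 = ν·Q^9.4·(…)^5.2 = 0.00112
D = 0.66·(6.79×10^-5 + 0.00112)^0.04 = 0.5042 m = 504 mm
Check: V = 0.992 m/s, Re = 6.21×10^5, f = 0.01287, h_f = 1.55 m ≈ 1.64 m ✓

D ≈ 504 mm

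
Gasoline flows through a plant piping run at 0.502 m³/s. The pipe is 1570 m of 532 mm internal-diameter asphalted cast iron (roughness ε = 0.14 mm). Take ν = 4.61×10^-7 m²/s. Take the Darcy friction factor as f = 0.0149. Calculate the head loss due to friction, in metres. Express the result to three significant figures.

h_f ≈ 11.4 m

V = 4Q/(πD²) = 4·0.502/(π·0.532²) = 2.258 m/s
h_f = f(L/D)V²/(2g) = 0.01490·(1570/0.532)·2.258²/(2·9.81) = 11.43 m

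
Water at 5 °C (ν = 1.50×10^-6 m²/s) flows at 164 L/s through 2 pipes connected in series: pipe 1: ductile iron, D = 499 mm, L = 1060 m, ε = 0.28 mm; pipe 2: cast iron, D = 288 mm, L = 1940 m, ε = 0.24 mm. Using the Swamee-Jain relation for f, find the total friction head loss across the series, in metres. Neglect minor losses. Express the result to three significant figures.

Pipe 1: V = 0.8386 m/s, Re = 2.79×10^5, ε/D = 5.61×10^-4, f = 0.01876, h_1 = f(L/D)V²/2g = 1.429 m
Pipe 2: V = 2.517 m/s, Re = 4.83×10^5, ε/D = 8.33×10^-4, f = 0.01962, h_2 = f(L/D)V²/2g = 42.68 m
Series → Q common, losses add: H = Σh = 44.11 m

H ≈ 44.1 m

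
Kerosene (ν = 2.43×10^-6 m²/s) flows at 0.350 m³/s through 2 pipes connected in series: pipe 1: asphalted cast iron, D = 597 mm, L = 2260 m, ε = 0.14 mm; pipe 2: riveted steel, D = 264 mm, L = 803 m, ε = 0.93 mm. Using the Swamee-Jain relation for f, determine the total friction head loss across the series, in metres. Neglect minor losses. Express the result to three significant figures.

H ≈ 180 m

Pipe 1: V = 1.250 m/s, Re = 3.07×10^5, ε/D = 2.35×10^-4, f = 0.01654, h_1 = f(L/D)V²/2g = 4.989 m
Pipe 2: V = 6.394 m/s, Re = 6.95×10^5, ε/D = 0.00352, f = 0.02765, h_2 = f(L/D)V²/2g = 175.2 m
Series → Q common, losses add: H = Σh = 180.2 m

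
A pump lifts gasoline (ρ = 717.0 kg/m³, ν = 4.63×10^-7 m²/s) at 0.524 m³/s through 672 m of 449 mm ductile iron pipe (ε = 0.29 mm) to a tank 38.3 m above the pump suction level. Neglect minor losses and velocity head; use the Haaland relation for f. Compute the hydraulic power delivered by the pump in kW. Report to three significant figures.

P_hyd ≈ 196 kW

V = 4Q/(πD²) = 3.309 m/s; Re = 3.21×10^6; ε/D = 6.46×10^-4; f = 0.01785
h_f = f(L/D)V²/2g = 14.92 m
Total head H = z + h_f = 38.3 + 14.92 = 53.22 m
P_hyd = ρgQH = 717.0·9.81·0.524·53.22 = 196.1 kW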